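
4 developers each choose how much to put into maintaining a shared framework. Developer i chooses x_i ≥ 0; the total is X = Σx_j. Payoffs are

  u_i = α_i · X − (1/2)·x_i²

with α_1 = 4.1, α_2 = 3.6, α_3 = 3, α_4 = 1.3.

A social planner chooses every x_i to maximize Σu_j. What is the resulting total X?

48

Planner FOC: ∂(Σu_j)/∂x_i = (Σα_j) − x_i = 0, so x_i^SO = Σα_j = 12 for every i; X^SO = 48.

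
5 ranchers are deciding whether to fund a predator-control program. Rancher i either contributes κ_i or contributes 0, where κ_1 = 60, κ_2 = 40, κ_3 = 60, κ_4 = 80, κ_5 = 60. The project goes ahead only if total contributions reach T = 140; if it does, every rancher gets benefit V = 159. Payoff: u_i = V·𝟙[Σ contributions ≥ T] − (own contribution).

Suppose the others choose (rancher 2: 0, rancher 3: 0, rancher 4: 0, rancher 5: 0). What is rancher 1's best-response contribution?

Others' total = 0. Even contributing 60 gives 60 < 140: no benefit either way.
Best response: 0.

0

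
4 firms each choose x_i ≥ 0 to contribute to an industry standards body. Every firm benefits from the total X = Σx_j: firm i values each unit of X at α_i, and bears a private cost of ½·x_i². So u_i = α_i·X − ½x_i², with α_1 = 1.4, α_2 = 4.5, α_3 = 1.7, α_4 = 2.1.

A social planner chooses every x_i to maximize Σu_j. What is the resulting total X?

Planner FOC: ∂(Σu_j)/∂x_i = (Σα_j) − x_i = 0, so x_i^SO = Σα_j = 9.7 for every i; X^SO = 38.8.

38.8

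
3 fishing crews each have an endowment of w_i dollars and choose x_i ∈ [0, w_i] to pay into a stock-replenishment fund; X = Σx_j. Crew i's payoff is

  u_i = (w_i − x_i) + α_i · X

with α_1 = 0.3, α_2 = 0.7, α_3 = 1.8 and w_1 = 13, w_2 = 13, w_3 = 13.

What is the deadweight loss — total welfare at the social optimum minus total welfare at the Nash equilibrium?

∂u_i/∂x_i = α_i − 1, so crew i contributes w_i if α_i > 1, else 0.
α_i > 1 for i ∈ {3}; NE contributions (0, 0, 13), X = 13.
W^NE = Σw_i − X^NE + (Σα_i)·X^NE = 39 + 1.8·13 = 62.4.
Planner: ∂(Σu_j)/∂x_i = Σα_j − 1 = 1.8 > 0, so everyone contributes w_i; X^SO = 39, W^SO = 39 + 1.8·39 = 109.2.
Deadweight loss = 46.8.

46.8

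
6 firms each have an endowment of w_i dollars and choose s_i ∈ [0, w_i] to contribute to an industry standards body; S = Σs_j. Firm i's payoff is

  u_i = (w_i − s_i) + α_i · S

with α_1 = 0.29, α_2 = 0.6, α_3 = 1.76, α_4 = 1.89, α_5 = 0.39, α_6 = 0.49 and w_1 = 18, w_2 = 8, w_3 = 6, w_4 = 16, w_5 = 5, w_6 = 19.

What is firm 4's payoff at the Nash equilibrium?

41.58

∂u_i/∂s_i = α_i − 1, so firm i contributes w_i if α_i > 1, else 0.
α_i > 1 for i ∈ {3, 4}; NE contributions (0, 0, 6, 16, 0, 0), S = 22.
u_4 = (16 − 16) + 1.89·22 = 41.58.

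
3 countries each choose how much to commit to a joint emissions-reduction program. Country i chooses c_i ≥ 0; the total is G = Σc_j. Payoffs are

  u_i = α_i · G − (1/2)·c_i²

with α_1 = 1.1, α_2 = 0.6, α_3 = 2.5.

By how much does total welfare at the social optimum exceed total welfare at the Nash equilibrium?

Country i's FOC: ∂u_i/∂c_i = α_i − c_i = 0, so c_i* = α_i.
NE contributions = (1.1, 0.6, 2.5); G = 4.2.
W^NE = (Σα)·G − ½Σα_i² = 4.2² − ½·7.82 = 13.73.
Planner sets c_i = Σα_j = 4.2 for every i, so G^SO = 3·4.2 = 12.6.
W^SO = (Σα)·G^SO − ½·3·(Σα)² = (3/2)·4.2² = 26.46.
Deadweight loss = W^SO − W^NE = 12.73.

12.73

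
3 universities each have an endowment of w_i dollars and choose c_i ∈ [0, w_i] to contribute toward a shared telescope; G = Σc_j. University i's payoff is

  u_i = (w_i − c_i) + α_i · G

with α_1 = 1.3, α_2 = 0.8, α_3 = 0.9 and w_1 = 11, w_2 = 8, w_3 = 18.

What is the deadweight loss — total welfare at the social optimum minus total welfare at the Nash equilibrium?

52

∂u_i/∂c_i = α_i − 1, so university i contributes w_i if α_i > 1, else 0.
α_i > 1 for i ∈ {1}; NE contributions (11, 0, 0), G = 11.
W^NE = Σw_i − G^NE + (Σα_i)·G^NE = 37 + 2·11 = 59.
Planner: ∂(Σu_j)/∂c_i = Σα_j − 1 = 2 > 0, so everyone contributes w_i; G^SO = 37, W^SO = 37 + 2·37 = 111.
Deadweight loss = 52.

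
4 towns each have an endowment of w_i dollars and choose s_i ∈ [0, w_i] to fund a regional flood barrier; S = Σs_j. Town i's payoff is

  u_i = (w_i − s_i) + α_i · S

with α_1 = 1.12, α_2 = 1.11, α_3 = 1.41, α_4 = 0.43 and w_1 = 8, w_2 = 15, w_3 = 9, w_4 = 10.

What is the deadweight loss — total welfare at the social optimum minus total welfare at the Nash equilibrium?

30.7

∂u_i/∂s_i = α_i − 1, so town i contributes w_i if α_i > 1, else 0.
α_i > 1 for i ∈ {1, 2, 3}; NE contributions (8, 15, 9, 0), S = 32.
W^NE = Σw_i − S^NE + (Σα_i)·S^NE = 42 + 3.07·32 = 140.24.
Planner: ∂(Σu_j)/∂s_i = Σα_j − 1 = 3.07 > 0, so everyone contributes w_i; S^SO = 42, W^SO = 42 + 3.07·42 = 170.94.
Deadweight loss = 30.7.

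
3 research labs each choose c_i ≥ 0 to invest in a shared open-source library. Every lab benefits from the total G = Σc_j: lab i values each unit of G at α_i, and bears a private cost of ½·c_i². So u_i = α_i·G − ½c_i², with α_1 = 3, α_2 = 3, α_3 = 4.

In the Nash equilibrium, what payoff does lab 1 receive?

Lab i's FOC: ∂u_i/∂c_i = α_i − c_i = 0, so c_i* = α_i.
NE contributions = (3, 3, 4); G = 10.
u_1 = α_1·G − ½·(c_1)² = 3·10 − ½·3² = 25.5.

25.5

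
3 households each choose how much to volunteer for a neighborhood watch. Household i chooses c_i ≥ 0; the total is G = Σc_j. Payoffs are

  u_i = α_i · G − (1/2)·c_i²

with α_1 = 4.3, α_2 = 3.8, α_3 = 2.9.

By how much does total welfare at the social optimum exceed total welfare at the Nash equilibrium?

81.17

Household i's FOC: ∂u_i/∂c_i = α_i − c_i = 0, so c_i* = α_i.
NE contributions = (4.3, 3.8, 2.9); G = 11.
W^NE = (Σα)·G − ½Σα_i² = 11² − ½·41.34 = 100.33.
Planner sets c_i = Σα_j = 11 for every i, so G^SO = 3·11 = 33.
W^SO = (Σα)·G^SO − ½·3·(Σα)² = (3/2)·11² = 181.5.
Deadweight loss = W^SO − W^NE = 81.17.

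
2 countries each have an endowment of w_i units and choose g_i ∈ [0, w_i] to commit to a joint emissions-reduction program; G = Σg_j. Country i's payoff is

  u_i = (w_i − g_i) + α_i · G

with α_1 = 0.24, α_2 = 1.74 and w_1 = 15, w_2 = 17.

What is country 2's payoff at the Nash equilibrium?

∂u_i/∂g_i = α_i − 1, so country i contributes w_i if α_i > 1, else 0.
α_i > 1 for i ∈ {2}; NE contributions (0, 17), G = 17.
u_2 = (17 − 17) + 1.74·17 = 29.58.

29.58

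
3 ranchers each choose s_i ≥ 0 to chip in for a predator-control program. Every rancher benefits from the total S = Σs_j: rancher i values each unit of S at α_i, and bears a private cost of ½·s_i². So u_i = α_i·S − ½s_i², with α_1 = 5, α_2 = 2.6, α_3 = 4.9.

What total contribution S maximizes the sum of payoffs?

Planner FOC: ∂(Σu_j)/∂s_i = (Σα_j) − s_i = 0, so s_i^SO = Σα_j = 12.5 for every i; S^SO = 37.5.

37.5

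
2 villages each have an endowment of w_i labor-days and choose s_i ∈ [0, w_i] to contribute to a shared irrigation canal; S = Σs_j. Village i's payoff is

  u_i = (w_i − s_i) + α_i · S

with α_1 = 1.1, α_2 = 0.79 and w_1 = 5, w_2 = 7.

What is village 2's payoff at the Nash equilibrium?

10.95

∂u_i/∂s_i = α_i − 1, so village i contributes w_i if α_i > 1, else 0.
α_i > 1 for i ∈ {1}; NE contributions (5, 0), S = 5.
u_2 = (7 − 0) + 0.79·5 = 10.95.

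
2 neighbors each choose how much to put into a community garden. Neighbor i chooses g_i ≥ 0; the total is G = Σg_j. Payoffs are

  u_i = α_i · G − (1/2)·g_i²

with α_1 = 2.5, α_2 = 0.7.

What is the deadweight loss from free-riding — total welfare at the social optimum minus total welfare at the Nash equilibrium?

Neighbor i's FOC: ∂u_i/∂g_i = α_i − g_i = 0, so g_i* = α_i.
NE contributions = (2.5, 0.7); G = 3.2.
W^NE = (Σα)·G − ½Σα_i² = 3.2² − ½·6.74 = 6.87.
Planner sets g_i = Σα_j = 3.2 for every i, so G^SO = 2·3.2 = 6.4.
W^SO = (Σα)·G^SO − ½·2·(Σα)² = (2/2)·3.2² = 10.24.
Deadweight loss = W^SO − W^NE = 3.37.

3.37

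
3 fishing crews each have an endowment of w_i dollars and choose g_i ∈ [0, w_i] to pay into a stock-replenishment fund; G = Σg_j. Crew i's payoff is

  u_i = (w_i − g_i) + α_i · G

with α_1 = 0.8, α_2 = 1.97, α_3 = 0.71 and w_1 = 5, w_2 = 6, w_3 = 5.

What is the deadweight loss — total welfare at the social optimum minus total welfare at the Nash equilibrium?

24.8

∂u_i/∂g_i = α_i − 1, so crew i contributes w_i if α_i > 1, else 0.
α_i > 1 for i ∈ {2}; NE contributions (0, 6, 0), G = 6.
W^NE = Σw_i − G^NE + (Σα_i)·G^NE = 16 + 2.48·6 = 30.88.
Planner: ∂(Σu_j)/∂g_i = Σα_j − 1 = 2.48 > 0, so everyone contributes w_i; G^SO = 16, W^SO = 16 + 2.48·16 = 55.68.
Deadweight loss = 24.8.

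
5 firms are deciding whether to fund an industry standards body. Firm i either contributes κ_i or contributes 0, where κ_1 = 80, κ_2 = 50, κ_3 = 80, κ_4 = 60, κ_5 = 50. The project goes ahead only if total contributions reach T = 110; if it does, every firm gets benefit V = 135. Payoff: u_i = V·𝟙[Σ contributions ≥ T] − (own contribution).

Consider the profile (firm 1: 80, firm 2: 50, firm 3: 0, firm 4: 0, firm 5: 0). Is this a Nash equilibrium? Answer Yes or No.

Yes

Total = 130 ≥ 110: provided.
Firm 1 (pledges 80, payoff 55): dropping to 0 → total 50, payoff 0. No gain.
Firm 2 (pledges 50, payoff 85): dropping to 0 → total 80, payoff 0. No gain.
Firm 3 (pledges 0, payoff 135): pledging 80 → total 210, payoff 55. No gain.
Firm 4 (pledges 0, payoff 135): pledging 60 → total 190, payoff 75. No gain.
Firm 5 (pledges 0, payoff 135): pledging 50 → total 180, payoff 85. No gain.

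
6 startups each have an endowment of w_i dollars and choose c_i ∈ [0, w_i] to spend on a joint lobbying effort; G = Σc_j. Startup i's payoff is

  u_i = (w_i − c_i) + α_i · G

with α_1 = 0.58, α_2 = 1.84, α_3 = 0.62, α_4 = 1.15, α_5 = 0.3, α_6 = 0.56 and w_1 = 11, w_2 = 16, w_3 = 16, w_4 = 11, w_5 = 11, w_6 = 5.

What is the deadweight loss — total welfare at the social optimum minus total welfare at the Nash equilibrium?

174.15

∂u_i/∂c_i = α_i − 1, so startup i contributes w_i if α_i > 1, else 0.
α_i > 1 for i ∈ {2, 4}; NE contributions (0, 16, 0, 11, 0, 0), G = 27.
W^NE = Σw_i − G^NE + (Σα_i)·G^NE = 70 + 4.05·27 = 179.35.
Planner: ∂(Σu_j)/∂c_i = Σα_j − 1 = 4.05 > 0, so everyone contributes w_i; G^SO = 70, W^SO = 70 + 4.05·70 = 353.5.
Deadweight loss = 174.15.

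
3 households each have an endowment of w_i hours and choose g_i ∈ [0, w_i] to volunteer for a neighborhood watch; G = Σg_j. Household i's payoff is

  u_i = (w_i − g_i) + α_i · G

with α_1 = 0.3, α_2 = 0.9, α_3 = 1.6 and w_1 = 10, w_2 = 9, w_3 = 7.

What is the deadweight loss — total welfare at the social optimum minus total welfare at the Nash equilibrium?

34.2

∂u_i/∂g_i = α_i − 1, so household i contributes w_i if α_i > 1, else 0.
α_i > 1 for i ∈ {3}; NE contributions (0, 0, 7), G = 7.
W^NE = Σw_i − G^NE + (Σα_i)·G^NE = 26 + 1.8·7 = 38.6.
Planner: ∂(Σu_j)/∂g_i = Σα_j − 1 = 1.8 > 0, so everyone contributes w_i; G^SO = 26, W^SO = 26 + 1.8·26 = 72.8.
Deadweight loss = 34.2.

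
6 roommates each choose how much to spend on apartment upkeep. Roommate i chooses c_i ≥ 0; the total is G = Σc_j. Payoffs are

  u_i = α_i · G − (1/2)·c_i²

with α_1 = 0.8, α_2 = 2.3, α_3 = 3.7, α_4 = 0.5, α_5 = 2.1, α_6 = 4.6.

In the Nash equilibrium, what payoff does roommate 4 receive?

6.875

Roommate i's FOC: ∂u_i/∂c_i = α_i − c_i = 0, so c_i* = α_i.
NE contributions = (0.8, 2.3, 3.7, 0.5, 2.1, 4.6); G = 14.
u_4 = α_4·G − ½·(c_4)² = 0.5·14 − ½·0.5² = 6.875.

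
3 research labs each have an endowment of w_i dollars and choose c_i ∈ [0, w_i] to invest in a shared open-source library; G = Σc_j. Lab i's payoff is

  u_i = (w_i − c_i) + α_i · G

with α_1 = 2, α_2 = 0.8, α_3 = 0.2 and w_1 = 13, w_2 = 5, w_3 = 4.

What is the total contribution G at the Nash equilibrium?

13

∂u_i/∂c_i = α_i − 1, so lab i contributes w_i if α_i > 1, else 0.
α_i > 1 for i ∈ {1}; NE contributions (13, 0, 0), G = 13.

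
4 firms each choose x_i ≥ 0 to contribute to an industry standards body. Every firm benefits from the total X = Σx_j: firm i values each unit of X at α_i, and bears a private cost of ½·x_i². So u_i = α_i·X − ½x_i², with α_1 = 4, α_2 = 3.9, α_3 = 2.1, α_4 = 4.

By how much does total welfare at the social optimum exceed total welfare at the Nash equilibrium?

Firm i's FOC: ∂u_i/∂x_i = α_i − x_i = 0, so x_i* = α_i.
NE contributions = (4, 3.9, 2.1, 4); X = 14.
W^NE = (Σα)·X − ½Σα_i² = 14² − ½·51.62 = 170.19.
Planner sets x_i = Σα_j = 14 for every i, so X^SO = 4·14 = 56.
W^SO = (Σα)·X^SO − ½·4·(Σα)² = (4/2)·14² = 392.
Deadweight loss = W^SO − W^NE = 221.81.

221.81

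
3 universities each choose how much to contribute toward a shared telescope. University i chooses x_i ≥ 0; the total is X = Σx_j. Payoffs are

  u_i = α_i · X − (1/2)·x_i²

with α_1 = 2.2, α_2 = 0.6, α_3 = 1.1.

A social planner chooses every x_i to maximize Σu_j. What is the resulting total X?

Planner FOC: ∂(Σu_j)/∂x_i = (Σα_j) − x_i = 0, so x_i^SO = Σα_j = 3.9 for every i; X^SO = 11.7.

11.7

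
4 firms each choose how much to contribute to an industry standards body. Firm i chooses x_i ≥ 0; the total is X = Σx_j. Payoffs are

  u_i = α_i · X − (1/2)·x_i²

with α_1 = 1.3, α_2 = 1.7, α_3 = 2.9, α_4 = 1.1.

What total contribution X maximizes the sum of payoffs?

28

Planner FOC: ∂(Σu_j)/∂x_i = (Σα_j) − x_i = 0, so x_i^SO = Σα_j = 7 for every i; X^SO = 28.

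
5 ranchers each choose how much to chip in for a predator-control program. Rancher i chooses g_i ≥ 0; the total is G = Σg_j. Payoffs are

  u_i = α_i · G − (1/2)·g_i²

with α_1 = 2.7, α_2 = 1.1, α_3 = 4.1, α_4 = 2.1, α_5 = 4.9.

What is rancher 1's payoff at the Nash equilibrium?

Rancher i's FOC: ∂u_i/∂g_i = α_i − g_i = 0, so g_i* = α_i.
NE contributions = (2.7, 1.1, 4.1, 2.1, 4.9); G = 14.9.
u_1 = α_1·G − ½·(g_1)² = 2.7·14.9 − ½·2.7² = 36.585.

36.585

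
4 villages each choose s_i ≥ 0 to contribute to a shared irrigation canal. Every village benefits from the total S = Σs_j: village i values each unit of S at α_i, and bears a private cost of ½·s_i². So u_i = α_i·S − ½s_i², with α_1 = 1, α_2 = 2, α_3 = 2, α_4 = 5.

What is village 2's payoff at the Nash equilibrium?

Village i's FOC: ∂u_i/∂s_i = α_i − s_i = 0, so s_i* = α_i.
NE contributions = (1, 2, 2, 5); S = 10.
u_2 = α_2·S − ½·(s_2)² = 2·10 − ½·2² = 18.

18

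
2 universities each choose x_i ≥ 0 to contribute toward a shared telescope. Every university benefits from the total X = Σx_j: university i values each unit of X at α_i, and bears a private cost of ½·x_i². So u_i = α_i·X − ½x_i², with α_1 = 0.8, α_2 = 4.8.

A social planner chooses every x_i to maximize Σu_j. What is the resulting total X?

11.2

Planner FOC: ∂(Σu_j)/∂x_i = (Σα_j) − x_i = 0, so x_i^SO = Σα_j = 5.6 for every i; X^SO = 11.2.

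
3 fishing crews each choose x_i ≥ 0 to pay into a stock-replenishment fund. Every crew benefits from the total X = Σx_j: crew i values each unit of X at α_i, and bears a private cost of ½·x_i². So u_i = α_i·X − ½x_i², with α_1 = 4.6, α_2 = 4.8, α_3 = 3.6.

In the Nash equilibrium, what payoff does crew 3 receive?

40.32

Crew i's FOC: ∂u_i/∂x_i = α_i − x_i = 0, so x_i* = α_i.
NE contributions = (4.6, 4.8, 3.6); X = 13.
u_3 = α_3·X − ½·(x_3)² = 3.6·13 − ½·3.6² = 40.32.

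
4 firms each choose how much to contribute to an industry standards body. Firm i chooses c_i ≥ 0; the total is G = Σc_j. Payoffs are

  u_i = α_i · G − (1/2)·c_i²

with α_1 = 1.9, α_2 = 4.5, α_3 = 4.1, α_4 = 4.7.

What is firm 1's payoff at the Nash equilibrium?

Firm i's FOC: ∂u_i/∂c_i = α_i − c_i = 0, so c_i* = α_i.
NE contributions = (1.9, 4.5, 4.1, 4.7); G = 15.2.
u_1 = α_1·G − ½·(c_1)² = 1.9·15.2 − ½·1.9² = 27.075.

27.075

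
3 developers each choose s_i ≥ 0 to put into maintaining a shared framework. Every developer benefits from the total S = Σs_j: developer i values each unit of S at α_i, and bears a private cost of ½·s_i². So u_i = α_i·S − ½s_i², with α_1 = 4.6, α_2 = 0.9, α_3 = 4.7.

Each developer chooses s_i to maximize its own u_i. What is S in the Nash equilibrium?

Developer i's FOC: ∂u_i/∂s_i = α_i − s_i = 0, so s_i* = α_i.
NE contributions = (4.6, 0.9, 4.7); S = 10.2.

10.2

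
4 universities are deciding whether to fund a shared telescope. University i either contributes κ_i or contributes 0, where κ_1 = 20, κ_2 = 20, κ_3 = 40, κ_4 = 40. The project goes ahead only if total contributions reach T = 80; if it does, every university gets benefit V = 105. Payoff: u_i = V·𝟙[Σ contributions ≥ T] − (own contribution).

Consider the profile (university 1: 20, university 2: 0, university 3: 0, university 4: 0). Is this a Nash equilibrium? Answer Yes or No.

Total = 20 < 80: not provided.
University 1 (pledges 20, payoff -20): dropping to 0 → total 0, payoff 0. Profitable deviation.

No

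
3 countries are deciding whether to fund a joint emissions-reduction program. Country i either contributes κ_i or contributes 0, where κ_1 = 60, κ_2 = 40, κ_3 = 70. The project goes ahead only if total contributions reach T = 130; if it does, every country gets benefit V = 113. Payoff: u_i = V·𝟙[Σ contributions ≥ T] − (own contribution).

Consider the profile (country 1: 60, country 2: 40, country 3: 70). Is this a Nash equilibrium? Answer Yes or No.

No

Total = 170 ≥ 130: provided.
Country 1 (pledges 60, payoff 53): dropping to 0 → total 110, payoff 0. No gain.
Country 2 (pledges 40, payoff 73): dropping to 0 → total 130, payoff 113. Profitable deviation.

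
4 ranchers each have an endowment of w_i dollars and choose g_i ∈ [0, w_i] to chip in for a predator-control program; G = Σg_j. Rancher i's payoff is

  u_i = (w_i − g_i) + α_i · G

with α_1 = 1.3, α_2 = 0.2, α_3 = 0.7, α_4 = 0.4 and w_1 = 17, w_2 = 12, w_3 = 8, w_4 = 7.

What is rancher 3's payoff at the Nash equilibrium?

∂u_i/∂g_i = α_i − 1, so rancher i contributes w_i if α_i > 1, else 0.
α_i > 1 for i ∈ {1}; NE contributions (17, 0, 0, 0), G = 17.
u_3 = (8 − 0) + 0.7·17 = 19.9.

19.9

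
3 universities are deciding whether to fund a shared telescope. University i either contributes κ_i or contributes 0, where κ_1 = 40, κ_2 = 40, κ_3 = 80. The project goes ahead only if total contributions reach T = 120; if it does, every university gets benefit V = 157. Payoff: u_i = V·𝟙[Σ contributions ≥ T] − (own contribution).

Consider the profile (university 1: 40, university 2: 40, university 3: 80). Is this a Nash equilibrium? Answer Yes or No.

Total = 160 ≥ 120: provided.
University 1 (pledges 40, payoff 117): dropping to 0 → total 120, payoff 157. Profitable deviation.

No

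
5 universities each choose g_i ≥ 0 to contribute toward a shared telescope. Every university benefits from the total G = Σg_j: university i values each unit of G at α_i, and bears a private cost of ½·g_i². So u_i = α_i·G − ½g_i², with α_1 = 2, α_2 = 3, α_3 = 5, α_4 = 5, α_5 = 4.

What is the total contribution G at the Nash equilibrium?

University i's FOC: ∂u_i/∂g_i = α_i − g_i = 0, so g_i* = α_i.
NE contributions = (2, 3, 5, 5, 4); G = 19.

19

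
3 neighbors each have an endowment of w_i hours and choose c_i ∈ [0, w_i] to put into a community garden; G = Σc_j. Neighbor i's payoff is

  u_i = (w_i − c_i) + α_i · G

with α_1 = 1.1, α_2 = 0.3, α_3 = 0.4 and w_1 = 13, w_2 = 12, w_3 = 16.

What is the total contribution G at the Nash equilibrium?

13

∂u_i/∂c_i = α_i − 1, so neighbor i contributes w_i if α_i > 1, else 0.
α_i > 1 for i ∈ {1}; NE contributions (13, 0, 0), G = 13.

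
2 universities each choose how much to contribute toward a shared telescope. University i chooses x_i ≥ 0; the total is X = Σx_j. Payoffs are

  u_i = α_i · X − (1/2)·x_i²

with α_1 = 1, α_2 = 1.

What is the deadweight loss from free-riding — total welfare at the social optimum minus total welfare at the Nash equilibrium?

1

University i's FOC: ∂u_i/∂x_i = α_i − x_i = 0, so x_i* = α_i.
NE contributions = (1, 1); X = 2.
W^NE = (Σα)·X − ½Σα_i² = 2² − ½·2 = 3.
Planner sets x_i = Σα_j = 2 for every i, so X^SO = 2·2 = 4.
W^SO = (Σα)·X^SO − ½·2·(Σα)² = (2/2)·2² = 4.
Deadweight loss = W^SO − W^NE = 1.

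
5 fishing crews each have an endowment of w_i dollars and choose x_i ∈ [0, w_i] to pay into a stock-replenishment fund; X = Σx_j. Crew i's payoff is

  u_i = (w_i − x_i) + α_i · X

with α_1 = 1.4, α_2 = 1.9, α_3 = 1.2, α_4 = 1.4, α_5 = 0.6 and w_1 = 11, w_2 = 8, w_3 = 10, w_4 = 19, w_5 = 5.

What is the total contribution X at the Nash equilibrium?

∂u_i/∂x_i = α_i − 1, so crew i contributes w_i if α_i > 1, else 0.
α_i > 1 for i ∈ {1, 2, 3, 4}; NE contributions (11, 8, 10, 19, 0), X = 48.

48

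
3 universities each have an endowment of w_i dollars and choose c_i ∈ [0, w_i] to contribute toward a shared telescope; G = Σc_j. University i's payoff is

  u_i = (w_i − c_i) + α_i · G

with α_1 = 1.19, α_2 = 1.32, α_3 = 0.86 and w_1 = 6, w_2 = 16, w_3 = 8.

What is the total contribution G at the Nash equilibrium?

22

∂u_i/∂c_i = α_i − 1, so university i contributes w_i if α_i > 1, else 0.
α_i > 1 for i ∈ {1, 2}; NE contributions (6, 16, 0), G = 22.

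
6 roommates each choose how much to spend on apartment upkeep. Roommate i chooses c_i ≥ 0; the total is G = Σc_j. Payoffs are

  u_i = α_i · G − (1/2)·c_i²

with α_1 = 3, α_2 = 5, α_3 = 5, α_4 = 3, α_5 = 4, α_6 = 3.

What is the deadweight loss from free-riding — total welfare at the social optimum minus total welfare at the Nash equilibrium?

1104.5

Roommate i's FOC: ∂u_i/∂c_i = α_i − c_i = 0, so c_i* = α_i.
NE contributions = (3, 5, 5, 3, 4, 3); G = 23.
W^NE = (Σα)·G − ½Σα_i² = 23² − ½·93 = 482.5.
Planner sets c_i = Σα_j = 23 for every i, so G^SO = 6·23 = 138.
W^SO = (Σα)·G^SO − ½·6·(Σα)² = (6/2)·23² = 1587.
Deadweight loss = W^SO − W^NE = 1104.5.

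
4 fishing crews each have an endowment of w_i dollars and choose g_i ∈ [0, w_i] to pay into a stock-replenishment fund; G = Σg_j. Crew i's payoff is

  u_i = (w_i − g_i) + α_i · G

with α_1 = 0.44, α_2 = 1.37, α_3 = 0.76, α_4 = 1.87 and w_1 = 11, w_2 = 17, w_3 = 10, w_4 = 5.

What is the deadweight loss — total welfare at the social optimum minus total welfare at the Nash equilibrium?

∂u_i/∂g_i = α_i − 1, so crew i contributes w_i if α_i > 1, else 0.
α_i > 1 for i ∈ {2, 4}; NE contributions (0, 17, 0, 5), G = 22.
W^NE = Σw_i − G^NE + (Σα_i)·G^NE = 43 + 3.44·22 = 118.68.
Planner: ∂(Σu_j)/∂g_i = Σα_j − 1 = 3.44 > 0, so everyone contributes w_i; G^SO = 43, W^SO = 43 + 3.44·43 = 190.92.
Deadweight loss = 72.24.

72.24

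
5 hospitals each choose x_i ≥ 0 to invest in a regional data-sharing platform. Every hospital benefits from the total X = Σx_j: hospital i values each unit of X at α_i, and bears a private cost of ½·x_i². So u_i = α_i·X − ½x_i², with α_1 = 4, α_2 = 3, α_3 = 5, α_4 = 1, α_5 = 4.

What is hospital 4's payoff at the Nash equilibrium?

16.5

Hospital i's FOC: ∂u_i/∂x_i = α_i − x_i = 0, so x_i* = α_i.
NE contributions = (4, 3, 5, 1, 4); X = 17.
u_4 = α_4·X − ½·(x_4)² = 1·17 − ½·1² = 16.5.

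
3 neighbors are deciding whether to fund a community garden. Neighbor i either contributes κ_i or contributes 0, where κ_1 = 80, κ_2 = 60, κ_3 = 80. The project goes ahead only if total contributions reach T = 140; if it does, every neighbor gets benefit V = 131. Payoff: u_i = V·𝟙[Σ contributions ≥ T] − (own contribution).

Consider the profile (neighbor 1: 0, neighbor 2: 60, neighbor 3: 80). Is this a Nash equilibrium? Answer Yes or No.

Yes

Total = 140 ≥ 140: provided.
Neighbor 1 (pledges 0, payoff 131): pledging 80 → total 220, payoff 51. No gain.
Neighbor 2 (pledges 60, payoff 71): dropping to 0 → total 80, payoff 0. No gain.
Neighbor 3 (pledges 80, payoff 51): dropping to 0 → total 60, payoff 0. No gain.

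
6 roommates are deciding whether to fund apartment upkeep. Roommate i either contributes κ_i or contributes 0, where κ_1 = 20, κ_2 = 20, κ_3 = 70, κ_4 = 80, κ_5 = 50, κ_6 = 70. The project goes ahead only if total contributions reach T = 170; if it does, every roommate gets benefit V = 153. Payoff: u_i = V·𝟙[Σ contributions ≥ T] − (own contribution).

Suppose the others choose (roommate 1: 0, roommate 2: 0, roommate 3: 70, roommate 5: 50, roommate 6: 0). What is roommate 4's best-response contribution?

80

Others' total = 120. Contributing 80 brings total to 200 ≥ 170: gain V − κ_4 = 73.
Best response: 80.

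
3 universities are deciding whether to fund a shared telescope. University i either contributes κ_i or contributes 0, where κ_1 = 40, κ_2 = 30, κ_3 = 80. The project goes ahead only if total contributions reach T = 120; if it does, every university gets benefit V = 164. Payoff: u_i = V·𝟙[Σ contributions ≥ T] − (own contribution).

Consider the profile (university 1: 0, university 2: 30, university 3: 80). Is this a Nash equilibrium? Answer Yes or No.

Total = 110 < 120: not provided.
University 1 (pledges 0, payoff 0): pledging 40 → total 150, payoff 124. Profitable deviation.

No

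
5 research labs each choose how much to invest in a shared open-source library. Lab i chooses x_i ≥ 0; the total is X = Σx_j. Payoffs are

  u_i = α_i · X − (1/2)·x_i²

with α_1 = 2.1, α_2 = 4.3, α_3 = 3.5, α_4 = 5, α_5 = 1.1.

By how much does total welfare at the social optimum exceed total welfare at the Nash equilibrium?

Lab i's FOC: ∂u_i/∂x_i = α_i − x_i = 0, so x_i* = α_i.
NE contributions = (2.1, 4.3, 3.5, 5, 1.1); X = 16.
W^NE = (Σα)·X − ½Σα_i² = 16² − ½·61.36 = 225.32.
Planner sets x_i = Σα_j = 16 for every i, so X^SO = 5·16 = 80.
W^SO = (Σα)·X^SO − ½·5·(Σα)² = (5/2)·16² = 640.
Deadweight loss = W^SO − W^NE = 414.68.

414.68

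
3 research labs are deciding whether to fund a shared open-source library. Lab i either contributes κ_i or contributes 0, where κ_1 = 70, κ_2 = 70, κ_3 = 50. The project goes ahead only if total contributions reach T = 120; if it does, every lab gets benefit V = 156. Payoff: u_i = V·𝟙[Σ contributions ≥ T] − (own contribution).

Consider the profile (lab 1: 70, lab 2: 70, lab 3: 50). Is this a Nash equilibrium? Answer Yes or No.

Total = 190 ≥ 120: provided.
Lab 1 (pledges 70, payoff 86): dropping to 0 → total 120, payoff 156. Profitable deviation.

No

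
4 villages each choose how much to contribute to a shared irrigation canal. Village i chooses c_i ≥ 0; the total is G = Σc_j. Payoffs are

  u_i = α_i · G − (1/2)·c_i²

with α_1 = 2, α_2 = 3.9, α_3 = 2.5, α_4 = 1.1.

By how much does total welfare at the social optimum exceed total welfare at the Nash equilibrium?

103.585

Village i's FOC: ∂u_i/∂c_i = α_i − c_i = 0, so c_i* = α_i.
NE contributions = (2, 3.9, 2.5, 1.1); G = 9.5.
W^NE = (Σα)·G − ½Σα_i² = 9.5² − ½·26.67 = 76.915.
Planner sets c_i = Σα_j = 9.5 for every i, so G^SO = 4·9.5 = 38.
W^SO = (Σα)·G^SO − ½·4·(Σα)² = (4/2)·9.5² = 180.5.
Deadweight loss = W^SO − W^NE = 103.585.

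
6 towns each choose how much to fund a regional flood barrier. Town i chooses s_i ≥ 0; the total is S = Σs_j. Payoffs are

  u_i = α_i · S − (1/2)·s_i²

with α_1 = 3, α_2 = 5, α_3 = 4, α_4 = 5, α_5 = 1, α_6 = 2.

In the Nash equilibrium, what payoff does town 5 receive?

Town i's FOC: ∂u_i/∂s_i = α_i − s_i = 0, so s_i* = α_i.
NE contributions = (3, 5, 4, 5, 1, 2); S = 20.
u_5 = α_5·S − ½·(s_5)² = 1·20 − ½·1² = 19.5.

19.5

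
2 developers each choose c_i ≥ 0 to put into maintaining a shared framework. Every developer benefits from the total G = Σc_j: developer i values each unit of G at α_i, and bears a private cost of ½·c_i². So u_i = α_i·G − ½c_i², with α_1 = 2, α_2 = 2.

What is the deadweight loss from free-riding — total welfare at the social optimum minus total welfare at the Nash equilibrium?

Developer i's FOC: ∂u_i/∂c_i = α_i − c_i = 0, so c_i* = α_i.
NE contributions = (2, 2); G = 4.
W^NE = (Σα)·G − ½Σα_i² = 4² − ½·8 = 12.
Planner sets c_i = Σα_j = 4 for every i, so G^SO = 2·4 = 8.
W^SO = (Σα)·G^SO − ½·2·(Σα)² = (2/2)·4² = 16.
Deadweight loss = W^SO − W^NE = 4.

4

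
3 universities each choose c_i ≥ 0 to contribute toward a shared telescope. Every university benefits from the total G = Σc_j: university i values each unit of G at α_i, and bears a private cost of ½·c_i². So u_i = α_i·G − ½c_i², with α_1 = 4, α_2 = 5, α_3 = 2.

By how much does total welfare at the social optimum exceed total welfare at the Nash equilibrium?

University i's FOC: ∂u_i/∂c_i = α_i − c_i = 0, so c_i* = α_i.
NE contributions = (4, 5, 2); G = 11.
W^NE = (Σα)·G − ½Σα_i² = 11² − ½·45 = 98.5.
Planner sets c_i = Σα_j = 11 for every i, so G^SO = 3·11 = 33.
W^SO = (Σα)·G^SO − ½·3·(Σα)² = (3/2)·11² = 181.5.
Deadweight loss = W^SO − W^NE = 83.

83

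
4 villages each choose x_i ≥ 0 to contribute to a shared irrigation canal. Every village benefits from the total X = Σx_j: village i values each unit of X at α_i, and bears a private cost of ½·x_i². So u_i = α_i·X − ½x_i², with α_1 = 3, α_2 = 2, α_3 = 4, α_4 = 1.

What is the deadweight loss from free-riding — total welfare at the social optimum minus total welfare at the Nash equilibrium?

Village i's FOC: ∂u_i/∂x_i = α_i − x_i = 0, so x_i* = α_i.
NE contributions = (3, 2, 4, 1); X = 10.
W^NE = (Σα)·X − ½Σα_i² = 10² − ½·30 = 85.
Planner sets x_i = Σα_j = 10 for every i, so X^SO = 4·10 = 40.
W^SO = (Σα)·X^SO − ½·4·(Σα)² = (4/2)·10² = 200.
Deadweight loss = W^SO − W^NE = 115.

115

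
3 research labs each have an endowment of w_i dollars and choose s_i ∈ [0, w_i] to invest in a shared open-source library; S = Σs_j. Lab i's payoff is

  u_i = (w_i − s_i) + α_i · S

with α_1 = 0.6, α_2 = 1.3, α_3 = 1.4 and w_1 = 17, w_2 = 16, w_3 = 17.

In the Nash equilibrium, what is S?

33

∂u_i/∂s_i = α_i − 1, so lab i contributes w_i if α_i > 1, else 0.
α_i > 1 for i ∈ {2, 3}; NE contributions (0, 16, 17), S = 33.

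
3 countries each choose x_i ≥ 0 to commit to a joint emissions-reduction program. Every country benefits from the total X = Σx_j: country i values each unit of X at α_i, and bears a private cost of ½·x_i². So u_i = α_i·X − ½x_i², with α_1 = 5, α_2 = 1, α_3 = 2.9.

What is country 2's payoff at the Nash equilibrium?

8.4

Country i's FOC: ∂u_i/∂x_i = α_i − x_i = 0, so x_i* = α_i.
NE contributions = (5, 1, 2.9); X = 8.9.
u_2 = α_2·X − ½·(x_2)² = 1·8.9 − ½·1² = 8.4.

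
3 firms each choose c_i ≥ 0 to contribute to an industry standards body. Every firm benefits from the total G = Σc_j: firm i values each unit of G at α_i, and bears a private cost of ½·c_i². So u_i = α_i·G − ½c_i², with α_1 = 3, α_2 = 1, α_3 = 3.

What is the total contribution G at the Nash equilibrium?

Firm i's FOC: ∂u_i/∂c_i = α_i − c_i = 0, so c_i* = α_i.
NE contributions = (3, 1, 3); G = 7.

7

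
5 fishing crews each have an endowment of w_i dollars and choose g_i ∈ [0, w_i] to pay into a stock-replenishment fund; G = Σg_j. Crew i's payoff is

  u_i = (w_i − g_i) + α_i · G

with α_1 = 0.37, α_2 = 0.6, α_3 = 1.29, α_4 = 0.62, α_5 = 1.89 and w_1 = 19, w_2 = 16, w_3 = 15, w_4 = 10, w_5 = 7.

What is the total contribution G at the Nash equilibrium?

22

∂u_i/∂g_i = α_i − 1, so crew i contributes w_i if α_i > 1, else 0.
α_i > 1 for i ∈ {3, 5}; NE contributions (0, 0, 15, 0, 7), G = 22.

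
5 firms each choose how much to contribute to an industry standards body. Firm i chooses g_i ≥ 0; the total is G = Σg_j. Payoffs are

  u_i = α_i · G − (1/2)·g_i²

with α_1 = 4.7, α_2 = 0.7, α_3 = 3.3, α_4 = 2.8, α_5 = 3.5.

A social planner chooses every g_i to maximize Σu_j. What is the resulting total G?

Planner FOC: ∂(Σu_j)/∂g_i = (Σα_j) − g_i = 0, so g_i^SO = Σα_j = 15 for every i; G^SO = 75.

75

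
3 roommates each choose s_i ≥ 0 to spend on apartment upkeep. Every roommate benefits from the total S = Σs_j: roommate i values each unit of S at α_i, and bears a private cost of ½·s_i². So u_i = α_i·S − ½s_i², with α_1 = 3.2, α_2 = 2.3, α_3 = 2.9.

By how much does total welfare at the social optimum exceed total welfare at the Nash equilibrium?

Roommate i's FOC: ∂u_i/∂s_i = α_i − s_i = 0, so s_i* = α_i.
NE contributions = (3.2, 2.3, 2.9); S = 8.4.
W^NE = (Σα)·S − ½Σα_i² = 8.4² − ½·23.94 = 58.59.
Planner sets s_i = Σα_j = 8.4 for every i, so S^SO = 3·8.4 = 25.2.
W^SO = (Σα)·S^SO − ½·3·(Σα)² = (3/2)·8.4² = 105.84.
Deadweight loss = W^SO − W^NE = 47.25.

47.25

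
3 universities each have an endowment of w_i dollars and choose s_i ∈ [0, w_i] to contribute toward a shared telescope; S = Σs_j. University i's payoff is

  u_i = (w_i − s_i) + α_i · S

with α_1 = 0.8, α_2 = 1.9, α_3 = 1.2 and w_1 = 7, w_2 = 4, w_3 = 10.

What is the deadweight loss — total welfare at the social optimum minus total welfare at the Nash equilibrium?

20.3

∂u_i/∂s_i = α_i − 1, so university i contributes w_i if α_i > 1, else 0.
α_i > 1 for i ∈ {2, 3}; NE contributions (0, 4, 10), S = 14.
W^NE = Σw_i − S^NE + (Σα_i)·S^NE = 21 + 2.9·14 = 61.6.
Planner: ∂(Σu_j)/∂s_i = Σα_j − 1 = 2.9 > 0, so everyone contributes w_i; S^SO = 21, W^SO = 21 + 2.9·21 = 81.9.
Deadweight loss = 20.3.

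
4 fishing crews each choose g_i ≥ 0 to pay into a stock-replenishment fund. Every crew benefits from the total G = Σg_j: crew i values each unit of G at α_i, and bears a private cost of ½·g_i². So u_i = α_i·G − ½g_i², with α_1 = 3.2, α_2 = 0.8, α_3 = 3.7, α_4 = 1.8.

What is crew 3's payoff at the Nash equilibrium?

28.305

Crew i's FOC: ∂u_i/∂g_i = α_i − g_i = 0, so g_i* = α_i.
NE contributions = (3.2, 0.8, 3.7, 1.8); G = 9.5.
u_3 = α_3·G − ½·(g_3)² = 3.7·9.5 − ½·3.7² = 28.305.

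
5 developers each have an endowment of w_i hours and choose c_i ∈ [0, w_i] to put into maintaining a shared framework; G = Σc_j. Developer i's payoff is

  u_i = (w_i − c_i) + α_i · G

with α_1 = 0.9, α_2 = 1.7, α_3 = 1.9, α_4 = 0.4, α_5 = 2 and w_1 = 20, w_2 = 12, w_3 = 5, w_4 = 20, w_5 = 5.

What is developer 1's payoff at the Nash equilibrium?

∂u_i/∂c_i = α_i − 1, so developer i contributes w_i if α_i > 1, else 0.
α_i > 1 for i ∈ {2, 3, 5}; NE contributions (0, 12, 5, 0, 5), G = 22.
u_1 = (20 − 0) + 0.9·22 = 39.8.

39.8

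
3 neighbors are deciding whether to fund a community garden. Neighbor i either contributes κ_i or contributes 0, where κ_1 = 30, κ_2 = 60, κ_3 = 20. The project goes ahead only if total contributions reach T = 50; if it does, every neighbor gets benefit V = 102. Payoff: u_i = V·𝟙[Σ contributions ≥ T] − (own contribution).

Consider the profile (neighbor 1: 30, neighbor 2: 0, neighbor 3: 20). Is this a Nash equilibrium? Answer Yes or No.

Yes

Total = 50 ≥ 50: provided.
Neighbor 1 (pledges 30, payoff 72): dropping to 0 → total 20, payoff 0. No gain.
Neighbor 2 (pledges 0, payoff 102): pledging 60 → total 110, payoff 42. No gain.
Neighbor 3 (pledges 20, payoff 82): dropping to 0 → total 30, payoff 0. No gain.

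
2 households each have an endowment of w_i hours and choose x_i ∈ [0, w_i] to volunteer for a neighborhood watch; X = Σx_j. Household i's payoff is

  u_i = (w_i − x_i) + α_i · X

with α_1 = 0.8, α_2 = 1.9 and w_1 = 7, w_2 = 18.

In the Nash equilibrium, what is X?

∂u_i/∂x_i = α_i − 1, so household i contributes w_i if α_i > 1, else 0.
α_i > 1 for i ∈ {2}; NE contributions (0, 18), X = 18.

18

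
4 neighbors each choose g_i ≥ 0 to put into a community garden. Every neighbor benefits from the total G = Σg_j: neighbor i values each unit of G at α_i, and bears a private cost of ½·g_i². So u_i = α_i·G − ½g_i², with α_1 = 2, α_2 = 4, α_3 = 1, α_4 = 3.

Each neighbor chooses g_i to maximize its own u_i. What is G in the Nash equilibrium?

10

Neighbor i's FOC: ∂u_i/∂g_i = α_i − g_i = 0, so g_i* = α_i.
NE contributions = (2, 4, 1, 3); G = 10.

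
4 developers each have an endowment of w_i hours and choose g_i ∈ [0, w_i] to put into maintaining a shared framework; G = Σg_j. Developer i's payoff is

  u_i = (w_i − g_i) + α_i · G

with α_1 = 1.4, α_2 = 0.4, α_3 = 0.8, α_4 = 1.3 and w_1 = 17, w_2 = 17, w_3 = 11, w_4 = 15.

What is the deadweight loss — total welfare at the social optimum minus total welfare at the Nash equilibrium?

81.2

∂u_i/∂g_i = α_i − 1, so developer i contributes w_i if α_i > 1, else 0.
α_i > 1 for i ∈ {1, 4}; NE contributions (17, 0, 0, 15), G = 32.
W^NE = Σw_i − G^NE + (Σα_i)·G^NE = 60 + 2.9·32 = 152.8.
Planner: ∂(Σu_j)/∂g_i = Σα_j − 1 = 2.9 > 0, so everyone contributes w_i; G^SO = 60, W^SO = 60 + 2.9·60 = 234.
Deadweight loss = 81.2.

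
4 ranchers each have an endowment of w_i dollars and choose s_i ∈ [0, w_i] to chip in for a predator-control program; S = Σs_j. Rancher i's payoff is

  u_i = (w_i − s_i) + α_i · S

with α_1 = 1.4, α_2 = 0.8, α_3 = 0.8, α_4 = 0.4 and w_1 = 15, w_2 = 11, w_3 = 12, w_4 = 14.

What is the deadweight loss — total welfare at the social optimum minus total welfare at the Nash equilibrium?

∂u_i/∂s_i = α_i − 1, so rancher i contributes w_i if α_i > 1, else 0.
α_i > 1 for i ∈ {1}; NE contributions (15, 0, 0, 0), S = 15.
W^NE = Σw_i − S^NE + (Σα_i)·S^NE = 52 + 2.4·15 = 88.
Planner: ∂(Σu_j)/∂s_i = Σα_j − 1 = 2.4 > 0, so everyone contributes w_i; S^SO = 52, W^SO = 52 + 2.4·52 = 176.8.
Deadweight loss = 88.8.

88.8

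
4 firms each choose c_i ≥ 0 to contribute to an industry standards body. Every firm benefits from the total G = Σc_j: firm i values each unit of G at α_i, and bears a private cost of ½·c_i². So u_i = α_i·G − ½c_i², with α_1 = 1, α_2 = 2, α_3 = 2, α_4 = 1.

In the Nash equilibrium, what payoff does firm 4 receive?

5.5

Firm i's FOC: ∂u_i/∂c_i = α_i − c_i = 0, so c_i* = α_i.
NE contributions = (1, 2, 2, 1); G = 6.
u_4 = α_4·G − ½·(c_4)² = 1·6 − ½·1² = 5.5.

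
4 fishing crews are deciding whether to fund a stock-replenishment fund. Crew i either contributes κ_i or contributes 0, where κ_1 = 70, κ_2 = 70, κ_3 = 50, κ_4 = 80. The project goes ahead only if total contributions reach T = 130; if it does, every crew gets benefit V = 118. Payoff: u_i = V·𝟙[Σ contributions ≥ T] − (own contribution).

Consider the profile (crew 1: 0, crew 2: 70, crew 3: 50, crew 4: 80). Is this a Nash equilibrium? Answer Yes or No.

Total = 200 ≥ 130: provided.
Crew 1 (pledges 0, payoff 118): pledging 70 → total 270, payoff 48. No gain.
Crew 2 (pledges 70, payoff 48): dropping to 0 → total 130, payoff 118. Profitable deviation.

No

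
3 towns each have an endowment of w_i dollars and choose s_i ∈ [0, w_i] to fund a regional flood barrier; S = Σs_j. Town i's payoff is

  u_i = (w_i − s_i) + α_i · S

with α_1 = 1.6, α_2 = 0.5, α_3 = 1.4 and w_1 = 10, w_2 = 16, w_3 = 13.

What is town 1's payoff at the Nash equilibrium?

36.8

∂u_i/∂s_i = α_i − 1, so town i contributes w_i if α_i > 1, else 0.
α_i > 1 for i ∈ {1, 3}; NE contributions (10, 0, 13), S = 23.
u_1 = (10 − 10) + 1.6·23 = 36.8.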